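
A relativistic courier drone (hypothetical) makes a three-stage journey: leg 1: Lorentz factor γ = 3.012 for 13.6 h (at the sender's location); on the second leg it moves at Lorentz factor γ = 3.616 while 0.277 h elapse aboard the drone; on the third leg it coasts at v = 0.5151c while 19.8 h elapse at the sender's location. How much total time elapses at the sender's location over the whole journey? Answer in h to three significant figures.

Δt = 34.4 h

Leg 1: 13.6 h is already measured at the sender's location.
Leg 2: γ = 3.616; Δt_2 = 3.616 × 0.277 = 1.002 h.
Leg 3: 19.8 h is already measured at the sender's location.
Total: 13.60 + 1.002 + 19.80 h.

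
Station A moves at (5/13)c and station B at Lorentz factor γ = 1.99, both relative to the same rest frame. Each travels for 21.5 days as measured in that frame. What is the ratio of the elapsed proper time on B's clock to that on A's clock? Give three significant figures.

τ_B/τ_A = 0.544

A: γ = 1/√(1 − (5/13)²) = 13/12 ≈ 1.083. B: γ = 1.99.
τ_A/τ_B = γ_B/γ_A = 1.990/1.083 = 1.837, so τ_B/τ_A = 0.5444.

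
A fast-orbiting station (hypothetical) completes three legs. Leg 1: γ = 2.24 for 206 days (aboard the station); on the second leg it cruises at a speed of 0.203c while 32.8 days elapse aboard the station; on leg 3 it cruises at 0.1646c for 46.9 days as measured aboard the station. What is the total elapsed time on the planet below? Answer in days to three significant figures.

Leg 1: γ = 2.24; Δt_1 = 2.240 × 206 = 461.4 days.
Leg 2: γ = 1/√(1 − 0.203²) = 1/√0.9588 = 1.021; Δt_2 = 1.021 × 32.8 = 33.50 days.
Leg 3: γ = 1/√(1 − 0.1646²) = 1/√0.9729 = 1.014; Δt_3 = 1.014 × 46.9 = 47.55 days.
Total: 461.4 + 33.50 + 47.55 days.

Δt = 542 days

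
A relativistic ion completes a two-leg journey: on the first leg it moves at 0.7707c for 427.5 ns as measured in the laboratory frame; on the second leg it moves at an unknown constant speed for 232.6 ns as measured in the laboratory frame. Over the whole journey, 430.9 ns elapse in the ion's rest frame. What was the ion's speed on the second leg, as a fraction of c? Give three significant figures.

Leg 1: γ = 1/√(1 − 0.7707²) = 1/√0.4060 = 1.569; τ_1 = 427.5/1.569 = 272.4 ns.
Leg 2: speed unknown; τ_2 = 232.6/γ_2.
Total proper time: 272.4 + τ_2 = 430.9, so τ_2 = 430.9 − 272.4 = 158.5 ns.
γ_2 = 232.6/158.5 = 1.468; β = √(1 − 1/γ²) = √0.5357.

β = 0.732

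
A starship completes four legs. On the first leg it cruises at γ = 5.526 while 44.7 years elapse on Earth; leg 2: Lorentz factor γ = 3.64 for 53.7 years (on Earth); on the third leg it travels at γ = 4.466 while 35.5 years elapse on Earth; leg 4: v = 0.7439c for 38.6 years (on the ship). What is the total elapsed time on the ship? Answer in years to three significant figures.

τ = 69.4 years

Leg 1: γ = 5.526; τ_1 = 44.7/5.526 = 8.089 years.
Leg 2: γ = 3.64; τ_2 = 53.7/3.640 = 14.75 years.
Leg 3: γ = 4.466; τ_3 = 35.5/4.466 = 7.949 years.
Leg 4: 38.6 years is already measured on the ship.
Total: 8.089 + 14.75 + 7.949 + 38.60 years.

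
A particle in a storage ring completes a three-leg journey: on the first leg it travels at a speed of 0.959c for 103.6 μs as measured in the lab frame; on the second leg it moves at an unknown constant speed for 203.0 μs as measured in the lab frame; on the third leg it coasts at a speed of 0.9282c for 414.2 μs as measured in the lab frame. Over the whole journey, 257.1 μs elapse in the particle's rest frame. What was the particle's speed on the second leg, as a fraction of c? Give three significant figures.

Leg 1: γ = 1/√(1 − 0.959²) = 1/√0.08032 = 3.529; τ_1 = 103.6/3.529 = 29.36 μs.
Leg 2: speed unknown; τ_2 = 203.0/γ_2.
Leg 3: γ = 1/√(1 − 0.9282²) = 1/√0.1384 = 2.688; τ_3 = 414.2/2.688 = 154.1 μs.
Total proper time: 29.36 + τ_2 + 154.1 = 257.1, so τ_2 = 257.1 − 183.5 = 73.62 μs.
γ_2 = 203.0/73.62 = 2.757; β = √(1 − 1/γ²) = √0.8685.

β = 0.932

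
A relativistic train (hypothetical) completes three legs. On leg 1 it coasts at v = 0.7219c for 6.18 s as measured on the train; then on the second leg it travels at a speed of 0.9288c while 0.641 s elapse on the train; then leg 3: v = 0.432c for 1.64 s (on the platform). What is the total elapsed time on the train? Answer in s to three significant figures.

τ = 8.30 s

Leg 1: 6.18 s is already measured on the train.
Leg 2: 0.641 s is already measured on the train.
Leg 3: γ = 1/√(1 − 0.432²) = 1/√0.8134 = 1.109; τ_3 = 1.64/1.109 = 1.479 s.
Total: 6.180 + 0.6410 + 1.479 s.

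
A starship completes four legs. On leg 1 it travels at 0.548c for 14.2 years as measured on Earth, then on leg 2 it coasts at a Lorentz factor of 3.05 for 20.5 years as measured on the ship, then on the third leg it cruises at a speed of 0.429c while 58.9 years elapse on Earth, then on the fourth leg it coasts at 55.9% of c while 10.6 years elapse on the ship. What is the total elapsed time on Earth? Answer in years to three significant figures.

Leg 1: 14.2 years is already measured on Earth.
Leg 2: γ = 3.05; Δt_2 = 3.050 × 20.5 = 62.53 years.
Leg 3: 58.9 years is already measured on Earth.
Leg 4: β = 0.559; γ = 1/√(1 − 0.559²) = 1/√0.6875 = 1.206; Δt_4 = 1.206 × 10.6 = 12.78 years.
Total: 14.20 + 62.53 + 58.90 + 12.78 years.

Δt = 148 years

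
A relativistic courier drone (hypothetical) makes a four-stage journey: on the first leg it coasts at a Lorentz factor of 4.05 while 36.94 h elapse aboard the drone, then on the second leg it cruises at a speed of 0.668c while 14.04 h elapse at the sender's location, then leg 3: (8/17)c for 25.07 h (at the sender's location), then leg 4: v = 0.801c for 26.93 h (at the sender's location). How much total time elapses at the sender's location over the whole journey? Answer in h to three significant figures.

Leg 1: γ = 4.05; Δt_1 = 4.050 × 36.94 = 149.6 h.
Leg 2: 14.04 h is already measured at the sender's location.
Leg 3: 25.07 h is already measured at the sender's location.
Leg 4: 26.93 h is already measured at the sender's location.
Total: 149.6 + 14.04 + 25.07 + 26.93 h.

Δt = 216 h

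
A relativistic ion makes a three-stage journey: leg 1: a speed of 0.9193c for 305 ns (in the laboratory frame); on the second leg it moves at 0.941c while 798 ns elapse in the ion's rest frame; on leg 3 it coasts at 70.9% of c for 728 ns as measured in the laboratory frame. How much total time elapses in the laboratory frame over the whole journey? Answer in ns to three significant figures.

Δt = 3390 ns

Leg 1: 305 ns is already measured in the laboratory frame.
Leg 2: γ = 1/√(1 − 0.941²) = 1/√0.1145 = 2.955; Δt_2 = 2.955 × 798 = 2358 ns.
Leg 3: 728 ns is already measured in the laboratory frame.
Total: 305.0 + 2358 + 728.0 ns.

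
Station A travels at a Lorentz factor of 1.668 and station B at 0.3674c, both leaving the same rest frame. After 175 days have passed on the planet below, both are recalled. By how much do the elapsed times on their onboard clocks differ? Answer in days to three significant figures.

|τ_A − τ_B| = 57.8 days

A: γ = 1.668; τ_A = 175/1.668 = 104.9 days.
B: γ = 1/√(1 − 0.3674²) = 1/√0.8650 = 1.075; τ_B = 175/1.075 = 162.8 days.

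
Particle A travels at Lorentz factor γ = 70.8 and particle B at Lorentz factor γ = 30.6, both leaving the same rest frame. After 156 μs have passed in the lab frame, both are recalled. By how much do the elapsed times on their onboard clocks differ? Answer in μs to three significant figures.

|τ_A − τ_B| = 2.89 μs

A: γ = 70.8; τ_A = 156/70.80 = 2.203 μs.
B: γ = 30.6; τ_B = 156/30.60 = 5.098 μs.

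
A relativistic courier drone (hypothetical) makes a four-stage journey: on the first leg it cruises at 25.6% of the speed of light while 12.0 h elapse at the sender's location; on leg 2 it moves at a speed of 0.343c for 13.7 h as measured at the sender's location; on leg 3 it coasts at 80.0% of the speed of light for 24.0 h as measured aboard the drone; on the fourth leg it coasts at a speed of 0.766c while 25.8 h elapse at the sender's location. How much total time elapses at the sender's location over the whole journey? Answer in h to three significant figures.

Δt = 91.5 h

Leg 1: 12.0 h is already measured at the sender's location.
Leg 2: 13.7 h is already measured at the sender's location.
Leg 3: β = 0.800; γ = 1/√(1 − 0.800²) = 1/√0.3600 = 1.667; Δt_3 = 1.667 × 24.0 = 40.00 h.
Leg 4: 25.8 h is already measured at the sender's location.
Total: 12.00 + 13.70 + 40.00 + 25.80 h.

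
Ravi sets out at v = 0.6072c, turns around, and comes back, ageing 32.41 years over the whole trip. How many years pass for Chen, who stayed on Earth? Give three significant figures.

γ = 1/√(1 − 0.6072²) = 1/√0.6313 = 1.259
Earth-frame duration is the dilated interval: Δt = γτ = 1.259 × 32.41 years.

Δt = 40.8 years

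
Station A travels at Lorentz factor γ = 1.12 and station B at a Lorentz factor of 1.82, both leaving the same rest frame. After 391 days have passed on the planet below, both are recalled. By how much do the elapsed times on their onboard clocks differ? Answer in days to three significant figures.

A: γ = 1.12; τ_A = 391/1.120 = 349.1 days.
B: γ = 1.82; τ_B = 391/1.820 = 214.8 days.

|τ_A − τ_B| = 134 days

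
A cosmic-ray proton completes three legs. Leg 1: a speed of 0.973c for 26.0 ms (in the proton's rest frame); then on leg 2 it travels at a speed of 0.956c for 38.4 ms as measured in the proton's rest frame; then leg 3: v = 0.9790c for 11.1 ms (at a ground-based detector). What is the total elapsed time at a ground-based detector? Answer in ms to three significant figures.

Leg 1: γ = 1/√(1 − 0.973²) = 1/√0.05327 = 4.333; Δt_1 = 4.333 × 26.0 = 112.6 ms.
Leg 2: γ = 1/√(1 − 0.956²) = 1/√0.08606 = 3.409; Δt_2 = 3.409 × 38.4 = 130.9 ms.
Leg 3: 11.1 ms is already measured at a ground-based detector.
Total: 112.6 + 130.9 + 11.10 ms.

Δt = 255 ms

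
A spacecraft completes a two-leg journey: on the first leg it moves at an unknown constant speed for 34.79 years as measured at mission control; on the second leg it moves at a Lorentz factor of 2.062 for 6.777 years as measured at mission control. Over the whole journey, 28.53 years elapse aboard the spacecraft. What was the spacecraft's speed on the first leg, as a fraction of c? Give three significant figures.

β = 0.688

Leg 1: speed unknown; τ_1 = 34.79/γ_1.
Leg 2: γ = 2.062; τ_2 = 6.777/2.062 = 3.287 years.
Total proper time: τ_1 + 3.287 = 28.53, so τ_1 = 28.53 − 3.287 = 25.24 years.
γ_1 = 34.79/25.24 = 1.378; β = √(1 − 1/γ²) = √0.4735.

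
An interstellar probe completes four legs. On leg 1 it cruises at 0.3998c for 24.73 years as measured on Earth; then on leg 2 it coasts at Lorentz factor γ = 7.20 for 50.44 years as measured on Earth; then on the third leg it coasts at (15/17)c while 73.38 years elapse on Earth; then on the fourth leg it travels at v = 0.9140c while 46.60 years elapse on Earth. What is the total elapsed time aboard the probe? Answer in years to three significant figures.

Leg 1: γ = 1/√(1 − 0.3998²) = 1/√0.8402 = 1.091; τ_1 = 24.73/1.091 = 22.67 years.
Leg 2: γ = 7.20; τ_2 = 50.44/7.200 = 7.006 years.
Leg 3: γ = 1/√(1 − (15/17)²) = 17/8 = 2.125; τ_3 = 73.38/2.125 = 34.53 years.
Leg 4: γ = 1/√(1 − 0.9140²) = 1/√0.1646 = 2.465; τ_4 = 46.60/2.465 = 18.91 years.
Total: 22.67 + 7.006 + 34.53 + 18.91 years.

τ = 83.1 years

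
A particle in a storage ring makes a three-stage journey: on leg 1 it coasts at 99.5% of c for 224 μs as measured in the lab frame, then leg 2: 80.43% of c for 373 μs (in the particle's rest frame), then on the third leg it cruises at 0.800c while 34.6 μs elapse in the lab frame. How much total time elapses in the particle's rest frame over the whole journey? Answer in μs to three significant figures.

τ = 416 μs

Leg 1: β = 0.995; γ = 1/√(1 − 0.995²) = 1/√0.009975 = 10.01; τ_1 = 224/10.01 = 22.37 μs.
Leg 2: 373 μs is already measured in the particle's rest frame.
Leg 3: γ = 1/√(1 − 0.800²) = 5/3 ≈ 1.667; τ_3 = 34.6/1.667 = 20.76 μs.
Total: 22.37 + 373.0 + 20.76 μs.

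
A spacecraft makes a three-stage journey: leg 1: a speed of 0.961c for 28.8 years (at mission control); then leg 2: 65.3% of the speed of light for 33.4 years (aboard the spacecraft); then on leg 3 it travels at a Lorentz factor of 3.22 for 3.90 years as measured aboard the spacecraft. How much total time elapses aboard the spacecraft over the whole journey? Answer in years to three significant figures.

Leg 1: γ = 1/√(1 − 0.961²) = 1/√0.07648 = 3.616; τ_1 = 28.8/3.616 = 7.965 years.
Leg 2: 33.4 years is already measured aboard the spacecraft.
Leg 3: 3.90 years is already measured aboard the spacecraft.
Total: 7.965 + 33.40 + 3.900 years.

τ = 45.3 years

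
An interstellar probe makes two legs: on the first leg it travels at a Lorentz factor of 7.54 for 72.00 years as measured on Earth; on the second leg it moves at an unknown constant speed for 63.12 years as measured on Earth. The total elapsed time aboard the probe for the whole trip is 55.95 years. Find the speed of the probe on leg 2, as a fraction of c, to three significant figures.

Leg 1: γ = 7.54; τ_1 = 72.00/7.540 = 9.549 years.
Leg 2: speed unknown; τ_2 = 63.12/γ_2.
Total proper time: 9.549 + τ_2 = 55.95, so τ_2 = 55.95 − 9.549 = 46.40 years.
γ_2 = 63.12/46.40 = 1.360; β = √(1 − 1/γ²) = √0.4596.

β = 0.678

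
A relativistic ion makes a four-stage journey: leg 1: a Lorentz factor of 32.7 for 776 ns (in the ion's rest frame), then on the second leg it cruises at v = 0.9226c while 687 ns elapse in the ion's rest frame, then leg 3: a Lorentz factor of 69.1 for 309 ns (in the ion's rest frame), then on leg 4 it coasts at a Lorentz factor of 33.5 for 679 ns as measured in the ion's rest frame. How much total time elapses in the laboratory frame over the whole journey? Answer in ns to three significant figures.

Leg 1: γ = 32.7; Δt_1 = 32.70 × 776 = 2.538×10⁴ ns.
Leg 2: γ = 1/√(1 − 0.9226²) = 1/√0.1488 = 2.592; Δt_2 = 2.592 × 687 = 1781 ns.
Leg 3: γ = 69.1; Δt_3 = 69.10 × 309 = 2.135×10⁴ ns.
Leg 4: γ = 33.5; Δt_4 = 33.50 × 679 = 2.275×10⁴ ns.
Total: 2.538×10⁴ + 1781 + 2.135×10⁴ + 2.275×10⁴ ns.

Δt = 7.13×10⁴ ns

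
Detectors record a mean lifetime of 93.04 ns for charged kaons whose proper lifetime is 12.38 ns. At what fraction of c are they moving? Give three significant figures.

v = 0.991c

γ = Δt/τ₀ = 93.04/12.38 = 7.515
β = √(1 − 1/γ²) = √(1 − 0.01771) = √0.9823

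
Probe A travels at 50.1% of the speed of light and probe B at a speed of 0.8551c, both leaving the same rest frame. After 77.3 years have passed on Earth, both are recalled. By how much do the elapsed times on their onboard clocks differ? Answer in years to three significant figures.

|τ_A − τ_B| = 26.8 years

A: β = 0.501; γ = 1/√(1 − 0.501²) = 1/√0.7490 = 1.155; τ_A = 77.3/1.155 = 66.90 years.
B: γ = 1/√(1 − 0.8551²) = 1/√0.2688 = 1.929; τ_B = 77.3/1.929 = 40.08 years.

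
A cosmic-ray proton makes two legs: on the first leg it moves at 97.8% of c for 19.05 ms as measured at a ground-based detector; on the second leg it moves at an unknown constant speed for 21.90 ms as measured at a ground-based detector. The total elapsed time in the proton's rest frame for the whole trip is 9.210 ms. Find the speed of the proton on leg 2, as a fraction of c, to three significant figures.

β = 0.971

Leg 1: β = 0.978; γ = 1/√(1 − 0.978²) = 1/√0.04352 = 4.794; τ_1 = 19.05/4.794 = 3.974 ms.
Leg 2: speed unknown; τ_2 = 21.90/γ_2.
Total proper time: 3.974 + τ_2 = 9.210, so τ_2 = 9.210 − 3.974 = 5.236 ms.
γ_2 = 21.90/5.236 = 4.183; β = √(1 − 1/γ²) = √0.9428.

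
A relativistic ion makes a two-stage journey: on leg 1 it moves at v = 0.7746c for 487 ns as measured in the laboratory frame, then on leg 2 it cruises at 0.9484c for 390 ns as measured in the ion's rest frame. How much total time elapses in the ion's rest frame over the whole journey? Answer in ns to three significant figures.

Leg 1: γ = 1/√(1 − 0.7746²) = 1/√0.4000 = 1.581; τ_1 = 487/1.581 = 308.0 ns.
Leg 2: 390 ns is already measured in the ion's rest frame.
Total: 308.0 + 390.0 ns.

τ = 698 ns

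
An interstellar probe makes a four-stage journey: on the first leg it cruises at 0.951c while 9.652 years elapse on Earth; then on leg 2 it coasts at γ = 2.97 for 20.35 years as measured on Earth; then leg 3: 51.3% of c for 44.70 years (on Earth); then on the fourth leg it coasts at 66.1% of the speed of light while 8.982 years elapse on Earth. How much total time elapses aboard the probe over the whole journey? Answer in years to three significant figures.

Leg 1: γ = 1/√(1 − 0.951²) = 1/√0.09560 = 3.234; τ_1 = 9.652/3.234 = 2.984 years.
Leg 2: γ = 2.97; τ_2 = 20.35/2.970 = 6.852 years.
Leg 3: β = 0.513; γ = 1/√(1 − 0.513²) = 1/√0.7368 = 1.165; τ_3 = 44.70/1.165 = 38.37 years.
Leg 4: β = 0.661; γ = 1/√(1 − 0.661²) = 1/√0.5631 = 1.333; τ_4 = 8.982/1.333 = 6.740 years.
Total: 2.984 + 6.852 + 38.37 + 6.740 years.

τ = 54.9 years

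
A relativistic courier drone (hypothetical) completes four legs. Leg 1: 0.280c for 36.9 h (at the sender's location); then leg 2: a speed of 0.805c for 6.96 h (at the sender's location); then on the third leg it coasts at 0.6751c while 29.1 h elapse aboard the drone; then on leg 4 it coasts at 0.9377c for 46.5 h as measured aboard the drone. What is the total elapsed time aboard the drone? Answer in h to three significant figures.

Leg 1: γ = 1/√(1 − 0.280²) = 25/24 ≈ 1.042; τ_1 = 36.9/1.042 = 35.42 h.
Leg 2: γ = 1/√(1 − 0.805²) = 1/√0.3520 = 1.686; τ_2 = 6.96/1.686 = 4.129 h.
Leg 3: 29.1 h is already measured aboard the drone.
Leg 4: 46.5 h is already measured aboard the drone.
Total: 35.42 + 4.129 + 29.10 + 46.50 h.

τ = 115 h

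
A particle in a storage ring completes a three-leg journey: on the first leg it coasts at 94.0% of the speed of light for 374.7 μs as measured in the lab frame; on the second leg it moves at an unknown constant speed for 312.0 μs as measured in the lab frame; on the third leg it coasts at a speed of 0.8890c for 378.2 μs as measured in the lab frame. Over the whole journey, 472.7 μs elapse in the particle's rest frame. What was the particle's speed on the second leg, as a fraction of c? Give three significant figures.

β = 0.835

Leg 1: β = 0.940; γ = 1/√(1 − 0.940²) = 1/√0.1164 = 2.931; τ_1 = 374.7/2.931 = 127.8 μs.
Leg 2: speed unknown; τ_2 = 312.0/γ_2.
Leg 3: γ = 1/√(1 − 0.8890²) = 1/√0.2097 = 2.184; τ_3 = 378.2/2.184 = 173.2 μs.
Total proper time: 127.8 + τ_2 + 173.2 = 472.7, so τ_2 = 472.7 − 301.0 = 171.7 μs.
γ_2 = 312.0/171.7 = 1.817; β = √(1 − 1/γ²) = √0.6972.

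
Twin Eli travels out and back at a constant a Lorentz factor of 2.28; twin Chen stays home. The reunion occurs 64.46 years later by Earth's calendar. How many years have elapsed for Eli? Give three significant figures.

γ = 2.28
Eli's clock measures proper time along the trip: τ = Δt/γ = 64.46/2.280 years.

τ = 28.3 years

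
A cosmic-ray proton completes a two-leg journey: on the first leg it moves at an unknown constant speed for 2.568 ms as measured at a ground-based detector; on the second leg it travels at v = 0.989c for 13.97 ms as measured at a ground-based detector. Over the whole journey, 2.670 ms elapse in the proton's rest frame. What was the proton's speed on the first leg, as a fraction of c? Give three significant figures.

β = 0.972

Leg 1: speed unknown; τ_1 = 2.568/γ_1.
Leg 2: γ = 1/√(1 − 0.989²) = 1/√0.02188 = 6.761; τ_2 = 13.97/6.761 = 2.066 ms.
Total proper time: τ_1 + 2.066 = 2.670, so τ_1 = 2.670 − 2.066 = 0.6036 ms.
γ_1 = 2.568/0.6036 = 4.254; β = √(1 − 1/γ²) = √0.9447.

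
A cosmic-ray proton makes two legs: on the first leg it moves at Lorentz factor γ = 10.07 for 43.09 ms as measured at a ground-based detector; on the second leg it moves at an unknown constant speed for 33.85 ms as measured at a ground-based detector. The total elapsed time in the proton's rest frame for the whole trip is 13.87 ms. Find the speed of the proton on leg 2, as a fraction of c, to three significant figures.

β = 0.959

Leg 1: γ = 10.07; τ_1 = 43.09/10.07 = 4.279 ms.
Leg 2: speed unknown; τ_2 = 33.85/γ_2.
Total proper time: 4.279 + τ_2 = 13.87, so τ_2 = 13.87 − 4.279 = 9.591 ms.
γ_2 = 33.85/9.591 = 3.529; β = √(1 − 1/γ²) = √0.9197.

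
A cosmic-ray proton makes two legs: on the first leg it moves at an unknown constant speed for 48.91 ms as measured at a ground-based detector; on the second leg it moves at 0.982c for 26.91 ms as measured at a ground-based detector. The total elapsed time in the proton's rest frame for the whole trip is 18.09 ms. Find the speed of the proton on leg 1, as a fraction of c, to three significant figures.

β = 0.964

Leg 1: speed unknown; τ_1 = 48.91/γ_1.
Leg 2: γ = 1/√(1 − 0.982²) = 1/√0.03568 = 5.294; τ_2 = 26.91/5.294 = 5.083 ms.
Total proper time: τ_1 + 5.083 = 18.09, so τ_1 = 18.09 − 5.083 = 13.01 ms.
γ_1 = 48.91/13.01 = 3.760; β = √(1 − 1/γ²) = √0.9293.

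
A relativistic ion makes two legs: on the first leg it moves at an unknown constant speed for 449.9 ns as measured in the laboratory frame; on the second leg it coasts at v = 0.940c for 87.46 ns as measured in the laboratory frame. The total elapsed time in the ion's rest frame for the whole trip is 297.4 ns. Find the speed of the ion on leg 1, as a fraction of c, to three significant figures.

β = 0.804

Leg 1: speed unknown; τ_1 = 449.9/γ_1.
Leg 2: γ = 1/√(1 − 0.940²) = 1/√0.1164 = 2.931; τ_2 = 87.46/2.931 = 29.84 ns.
Total proper time: τ_1 + 29.84 = 297.4, so τ_1 = 297.4 − 29.84 = 267.6 ns.
γ_1 = 449.9/267.6 = 1.681; β = √(1 − 1/γ²) = √0.6463.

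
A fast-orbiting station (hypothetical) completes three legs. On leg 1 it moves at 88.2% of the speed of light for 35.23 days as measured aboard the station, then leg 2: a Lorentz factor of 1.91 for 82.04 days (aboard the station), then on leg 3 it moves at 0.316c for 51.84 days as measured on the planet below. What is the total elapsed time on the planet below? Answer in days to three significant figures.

Leg 1: β = 0.882; γ = 1/√(1 − 0.882²) = 1/√0.2221 = 2.122; Δt_1 = 2.122 × 35.23 = 74.76 days.
Leg 2: γ = 1.91; Δt_2 = 1.910 × 82.04 = 156.7 days.
Leg 3: 51.84 days is already measured on the planet below.
Total: 74.76 + 156.7 + 51.84 days.

Δt = 283 days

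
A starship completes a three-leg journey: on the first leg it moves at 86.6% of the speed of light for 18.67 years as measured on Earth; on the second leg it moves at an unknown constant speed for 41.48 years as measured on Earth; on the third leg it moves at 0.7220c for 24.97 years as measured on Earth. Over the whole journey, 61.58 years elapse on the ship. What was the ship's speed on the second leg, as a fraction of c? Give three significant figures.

Leg 1: β = 0.866; γ = 1/√(1 − 0.866²) = 1/√0.2500 = 2.000; τ_1 = 18.67/2.000 = 9.336 years.
Leg 2: speed unknown; τ_2 = 41.48/γ_2.
Leg 3: γ = 1/√(1 − 0.7220²) = 1/√0.4787 = 1.445; τ_3 = 24.97/1.445 = 17.28 years.
Total proper time: 9.336 + τ_2 + 17.28 = 61.58, so τ_2 = 61.58 − 26.61 = 34.97 years.
γ_2 = 41.48/34.97 = 1.186; β = √(1 − 1/γ²) = √0.2894.

β = 0.538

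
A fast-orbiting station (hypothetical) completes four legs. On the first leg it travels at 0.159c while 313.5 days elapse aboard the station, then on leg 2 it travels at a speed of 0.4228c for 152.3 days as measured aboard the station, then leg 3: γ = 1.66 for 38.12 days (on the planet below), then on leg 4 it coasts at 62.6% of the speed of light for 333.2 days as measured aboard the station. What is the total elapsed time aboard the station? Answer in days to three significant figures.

τ = 822 days

Leg 1: 313.5 days is already measured aboard the station.
Leg 2: 152.3 days is already measured aboard the station.
Leg 3: γ = 1.66; τ_3 = 38.12/1.660 = 22.96 days.
Leg 4: 333.2 days is already measured aboard the station.
Total: 313.5 + 152.3 + 22.96 + 333.2 days.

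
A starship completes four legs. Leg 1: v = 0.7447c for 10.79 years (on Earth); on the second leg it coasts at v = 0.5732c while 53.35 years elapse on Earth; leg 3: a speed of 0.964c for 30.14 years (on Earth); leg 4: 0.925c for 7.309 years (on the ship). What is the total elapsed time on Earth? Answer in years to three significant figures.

Δt = 114 years

Leg 1: 10.79 years is already measured on Earth.
Leg 2: 53.35 years is already measured on Earth.
Leg 3: 30.14 years is already measured on Earth.
Leg 4: γ = 1/√(1 − 0.925²) = 1/√0.1444 = 2.632; Δt_4 = 2.632 × 7.309 = 19.24 years.
Total: 10.79 + 53.35 + 30.14 + 19.24 years.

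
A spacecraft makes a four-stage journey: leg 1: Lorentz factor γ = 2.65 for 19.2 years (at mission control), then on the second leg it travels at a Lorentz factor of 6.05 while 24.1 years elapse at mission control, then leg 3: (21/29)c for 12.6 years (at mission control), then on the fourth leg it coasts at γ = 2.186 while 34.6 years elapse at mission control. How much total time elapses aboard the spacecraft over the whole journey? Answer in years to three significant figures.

τ = 35.7 years

Leg 1: γ = 2.65; τ_1 = 19.2/2.650 = 7.245 years.
Leg 2: γ = 6.05; τ_2 = 24.1/6.050 = 3.983 years.
Leg 3: γ = 1/√(1 − (21/29)²) = 29/20 = 1.450; τ_3 = 12.6/1.450 = 8.690 years.
Leg 4: γ = 2.186; τ_4 = 34.6/2.186 = 15.83 years.
Total: 7.245 + 3.983 + 8.690 + 15.83 years.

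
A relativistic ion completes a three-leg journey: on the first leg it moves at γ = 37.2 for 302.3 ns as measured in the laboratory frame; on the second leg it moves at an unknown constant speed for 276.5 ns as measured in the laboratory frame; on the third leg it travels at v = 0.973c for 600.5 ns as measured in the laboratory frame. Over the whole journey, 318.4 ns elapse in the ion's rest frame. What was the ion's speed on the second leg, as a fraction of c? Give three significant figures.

β = 0.784

Leg 1: γ = 37.2; τ_1 = 302.3/37.20 = 8.126 ns.
Leg 2: speed unknown; τ_2 = 276.5/γ_2.
Leg 3: γ = 1/√(1 − 0.973²) = 1/√0.05327 = 4.333; τ_3 = 600.5/4.333 = 138.6 ns.
Total proper time: 8.126 + τ_2 + 138.6 = 318.4, so τ_2 = 318.4 − 146.7 = 171.7 ns.
γ_2 = 276.5/171.7 = 1.611; β = √(1 − 1/γ²) = √0.6145.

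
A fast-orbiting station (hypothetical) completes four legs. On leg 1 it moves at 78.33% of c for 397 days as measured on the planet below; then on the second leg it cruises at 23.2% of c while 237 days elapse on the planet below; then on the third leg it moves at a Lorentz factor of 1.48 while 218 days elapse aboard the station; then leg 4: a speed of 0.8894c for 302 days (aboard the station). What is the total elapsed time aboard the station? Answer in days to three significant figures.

Leg 1: β = 0.7833; γ = 1/√(1 − 0.7833²) = 1/√0.3864 = 1.609; τ_1 = 397/1.609 = 246.8 days.
Leg 2: β = 0.232; γ = 1/√(1 − 0.232²) = 1/√0.9462 = 1.028; τ_2 = 237/1.028 = 230.5 days.
Leg 3: 218 days is already measured aboard the station.
Leg 4: 302 days is already measured aboard the station.
Total: 246.8 + 230.5 + 218.0 + 302.0 days.

τ = 997 days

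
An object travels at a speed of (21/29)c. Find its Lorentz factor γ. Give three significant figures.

γ = 1.45

γ = 1/√(1 − (21/29)²) = 29/20 = 1.450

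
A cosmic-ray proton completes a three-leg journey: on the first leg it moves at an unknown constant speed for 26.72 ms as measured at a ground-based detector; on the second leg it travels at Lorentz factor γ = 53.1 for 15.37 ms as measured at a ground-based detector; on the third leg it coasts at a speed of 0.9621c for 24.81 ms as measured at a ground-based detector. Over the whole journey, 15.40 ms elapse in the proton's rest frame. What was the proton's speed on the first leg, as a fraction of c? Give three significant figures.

Leg 1: speed unknown; τ_1 = 26.72/γ_1.
Leg 2: γ = 53.1; τ_2 = 15.37/53.10 = 0.2895 ms.
Leg 3: γ = 1/√(1 − 0.9621²) = 1/√0.07436 = 3.667; τ_3 = 24.81/3.667 = 6.766 ms.
Total proper time: τ_1 + 0.2895 + 6.766 = 15.40, so τ_1 = 15.40 − 7.055 = 8.345 ms.
γ_1 = 26.72/8.345 = 3.202; β = √(1 − 1/γ²) = √0.9025.

β = 0.950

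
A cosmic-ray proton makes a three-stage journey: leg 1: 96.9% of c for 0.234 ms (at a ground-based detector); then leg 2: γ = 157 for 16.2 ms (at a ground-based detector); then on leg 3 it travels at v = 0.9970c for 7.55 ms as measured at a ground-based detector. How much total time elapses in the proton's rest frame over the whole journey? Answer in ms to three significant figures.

τ = 0.745 ms

Leg 1: β = 0.969; γ = 1/√(1 − 0.969²) = 1/√0.06104 = 4.048; τ_1 = 0.234/4.048 = 0.05781 ms.
Leg 2: γ = 157; τ_2 = 16.2/157.0 = 0.1032 ms.
Leg 3: γ = 1/√(1 − 0.9970²) = 1/√0.005991 = 12.92; τ_3 = 7.55/12.92 = 0.5844 ms.
Total: 0.05781 + 0.1032 + 0.5844 ms.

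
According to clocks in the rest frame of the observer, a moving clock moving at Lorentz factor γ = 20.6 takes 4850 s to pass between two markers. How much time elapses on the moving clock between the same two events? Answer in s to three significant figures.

τ = 235 s

γ = 20.6
The interval measured in the rest frame of the observer is the dilated one; the clock on the moving clock measures the proper time τ = Δt/γ = 4850/20.60 s.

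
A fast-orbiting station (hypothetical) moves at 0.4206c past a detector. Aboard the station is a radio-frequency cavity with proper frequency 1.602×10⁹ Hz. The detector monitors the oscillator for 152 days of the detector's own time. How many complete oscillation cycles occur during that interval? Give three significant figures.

N = 1.91×10¹⁶

γ = 1/√(1 − 0.4206²) = 1/√0.8231 = 1.102
During 152 days of lab time, the oscillator's proper time advances by τ = Δt/γ = 152/1.102 = 137.9 days = 1.191×10⁷ s.
N = f × τ = 1.602×10⁹ × 1.191×10⁷ = 1.909×10¹⁶.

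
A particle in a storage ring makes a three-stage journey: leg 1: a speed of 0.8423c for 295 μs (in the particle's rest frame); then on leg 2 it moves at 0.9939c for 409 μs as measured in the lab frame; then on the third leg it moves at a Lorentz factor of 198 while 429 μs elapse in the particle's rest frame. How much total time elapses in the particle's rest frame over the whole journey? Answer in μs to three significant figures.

Leg 1: 295 μs is already measured in the particle's rest frame.
Leg 2: γ = 1/√(1 − 0.9939²) = 1/√0.01216 = 9.067; τ_2 = 409/9.067 = 45.11 μs.
Leg 3: 429 μs is already measured in the particle's rest frame.
Total: 295.0 + 45.11 + 429.0 μs.

τ = 769 μs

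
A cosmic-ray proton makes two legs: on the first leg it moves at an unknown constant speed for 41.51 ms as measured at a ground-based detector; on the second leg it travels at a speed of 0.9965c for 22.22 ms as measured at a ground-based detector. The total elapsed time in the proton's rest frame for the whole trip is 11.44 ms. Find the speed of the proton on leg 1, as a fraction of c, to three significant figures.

β = 0.973

Leg 1: speed unknown; τ_1 = 41.51/γ_1.
Leg 2: γ = 1/√(1 − 0.9965²) = 1/√0.006988 = 11.96; τ_2 = 22.22/11.96 = 1.857 ms.
Total proper time: τ_1 + 1.857 = 11.44, so τ_1 = 11.44 − 1.857 = 9.583 ms.
γ_1 = 41.51/9.583 = 4.332; β = √(1 − 1/γ²) = √0.9467.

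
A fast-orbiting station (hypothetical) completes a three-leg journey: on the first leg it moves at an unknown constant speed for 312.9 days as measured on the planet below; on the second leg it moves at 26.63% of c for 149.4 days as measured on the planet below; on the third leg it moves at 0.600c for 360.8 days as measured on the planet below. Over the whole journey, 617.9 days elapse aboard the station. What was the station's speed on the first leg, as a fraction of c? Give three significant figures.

β = 0.806

Leg 1: speed unknown; τ_1 = 312.9/γ_1.
Leg 2: β = 0.2663; γ = 1/√(1 − 0.2663²) = 1/√0.9291 = 1.037; τ_2 = 149.4/1.037 = 144.0 days.
Leg 3: γ = 1/√(1 − 0.600²) = 5/4 = 1.250; τ_3 = 360.8/1.250 = 288.6 days.
Total proper time: τ_1 + 144.0 + 288.6 = 617.9, so τ_1 = 617.9 − 432.6 = 185.3 days.
γ_1 = 312.9/185.3 = 1.689; β = √(1 − 1/γ²) = √0.6495.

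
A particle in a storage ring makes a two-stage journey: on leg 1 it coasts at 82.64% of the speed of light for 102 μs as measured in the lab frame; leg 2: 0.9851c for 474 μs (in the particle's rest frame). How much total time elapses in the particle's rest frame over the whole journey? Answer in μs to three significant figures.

τ = 531 μs

Leg 1: β = 0.8264; γ = 1/√(1 − 0.8264²) = 1/√0.3171 = 1.776; τ_1 = 102/1.776 = 57.43 μs.
Leg 2: 474 μs is already measured in the particle's rest frame.
Total: 57.43 + 474.0 μs.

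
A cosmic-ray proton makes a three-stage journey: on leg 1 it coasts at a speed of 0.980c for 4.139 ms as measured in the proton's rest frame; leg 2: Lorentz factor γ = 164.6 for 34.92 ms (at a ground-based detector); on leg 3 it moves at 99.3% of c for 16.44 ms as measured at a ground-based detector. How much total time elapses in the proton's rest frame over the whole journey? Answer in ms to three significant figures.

τ = 6.29 ms

Leg 1: 4.139 ms is already measured in the proton's rest frame.
Leg 2: γ = 164.6; τ_2 = 34.92/164.6 = 0.2122 ms.
Leg 3: β = 0.993; γ = 1/√(1 − 0.993²) = 1/√0.01395 = 8.466; τ_3 = 16.44/8.466 = 1.942 ms.
Total: 4.139 + 0.2122 + 1.942 ms.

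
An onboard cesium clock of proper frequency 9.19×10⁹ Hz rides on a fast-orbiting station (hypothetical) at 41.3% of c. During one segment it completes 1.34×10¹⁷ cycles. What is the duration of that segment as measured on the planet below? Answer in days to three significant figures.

β = 0.413; γ = 1/√(1 − 0.413²) = 1/√0.8294 = 1.098
Proper time for N cycles: τ = N/f = 1.34×10¹⁷/(9.19×10⁹) = 1.458×10⁷ s = 168.8 days.
Lab-frame duration Δt = γτ = 1.098 × 168.8 = 185.3 days.

Δt = 185 days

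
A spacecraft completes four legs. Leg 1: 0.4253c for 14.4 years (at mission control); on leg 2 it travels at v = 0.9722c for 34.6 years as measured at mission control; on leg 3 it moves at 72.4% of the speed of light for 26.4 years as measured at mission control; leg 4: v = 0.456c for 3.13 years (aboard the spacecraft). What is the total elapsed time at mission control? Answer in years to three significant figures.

Δt = 78.9 years

Leg 1: 14.4 years is already measured at mission control.
Leg 2: 34.6 years is already measured at mission control.
Leg 3: 26.4 years is already measured at mission control.
Leg 4: γ = 1/√(1 − 0.456²) = 1/√0.7921 = 1.124; Δt_4 = 1.124 × 3.13 = 3.517 years.
Total: 14.40 + 34.60 + 26.40 + 3.517 years.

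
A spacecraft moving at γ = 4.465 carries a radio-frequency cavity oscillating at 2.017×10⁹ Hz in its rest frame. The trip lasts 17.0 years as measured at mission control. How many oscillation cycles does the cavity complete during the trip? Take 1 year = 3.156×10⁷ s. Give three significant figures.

N = 2.42×10¹⁷

γ = 4.465
The oscillator's own cycle count is N = f × τ where τ is the proper time aboard the spacecraft. τ = Δt/γ = 17.0/4.465 = 3.807 years = 1.202×10⁸ s.
N = 2.017×10⁹ × 1.202×10⁸ = 2.424×10¹⁷.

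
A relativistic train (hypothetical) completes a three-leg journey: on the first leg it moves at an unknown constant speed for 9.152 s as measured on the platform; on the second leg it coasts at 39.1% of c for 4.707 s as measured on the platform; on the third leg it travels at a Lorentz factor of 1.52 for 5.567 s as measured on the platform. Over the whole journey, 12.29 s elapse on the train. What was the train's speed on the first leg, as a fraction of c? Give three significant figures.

β = 0.883

Leg 1: speed unknown; τ_1 = 9.152/γ_1.
Leg 2: β = 0.391; γ = 1/√(1 − 0.391²) = 1/√0.8471 = 1.086; τ_2 = 4.707/1.086 = 4.332 s.
Leg 3: γ = 1.52; τ_3 = 5.567/1.520 = 3.663 s.
Total proper time: τ_1 + 4.332 + 3.663 = 12.29, so τ_1 = 12.29 − 7.995 = 4.295 s.
γ_1 = 9.152/4.295 = 2.131; β = √(1 − 1/γ²) = √0.7797.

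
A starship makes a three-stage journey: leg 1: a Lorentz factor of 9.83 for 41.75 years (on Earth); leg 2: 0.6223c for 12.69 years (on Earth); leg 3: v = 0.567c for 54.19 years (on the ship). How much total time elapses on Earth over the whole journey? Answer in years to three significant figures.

Δt = 120 years

Leg 1: 41.75 years is already measured on Earth.
Leg 2: 12.69 years is already measured on Earth.
Leg 3: γ = 1/√(1 − 0.567²) = 1/√0.6785 = 1.214; Δt_3 = 1.214 × 54.19 = 65.79 years.
Total: 41.75 + 12.69 + 65.79 years.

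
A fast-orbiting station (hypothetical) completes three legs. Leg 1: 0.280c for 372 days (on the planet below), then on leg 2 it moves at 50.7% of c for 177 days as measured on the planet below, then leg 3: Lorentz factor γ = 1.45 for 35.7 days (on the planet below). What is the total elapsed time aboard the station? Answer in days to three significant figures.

Leg 1: γ = 1/√(1 − 0.280²) = 25/24 ≈ 1.042; τ_1 = 372/1.042 = 357.1 days.
Leg 2: β = 0.507; γ = 1/√(1 − 0.507²) = 1/√0.7430 = 1.160; τ_2 = 177/1.160 = 152.6 days.
Leg 3: γ = 1.45; τ_3 = 35.7/1.450 = 24.62 days.
Total: 357.1 + 152.6 + 24.62 days.

τ = 534 days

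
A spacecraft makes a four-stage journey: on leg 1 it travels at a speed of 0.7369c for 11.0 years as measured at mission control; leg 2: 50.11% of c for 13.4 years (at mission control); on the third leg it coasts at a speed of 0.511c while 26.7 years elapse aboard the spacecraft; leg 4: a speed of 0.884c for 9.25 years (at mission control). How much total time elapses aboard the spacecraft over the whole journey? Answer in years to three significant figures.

τ = 50.1 years

Leg 1: γ = 1/√(1 − 0.7369²) = 1/√0.4570 = 1.479; τ_1 = 11.0/1.479 = 7.436 years.
Leg 2: β = 0.5011; γ = 1/√(1 − 0.5011²) = 1/√0.7489 = 1.156; τ_2 = 13.4/1.156 = 11.60 years.
Leg 3: 26.7 years is already measured aboard the spacecraft.
Leg 4: γ = 1/√(1 − 0.884²) = 1/√0.2185 = 2.139; τ_4 = 9.25/2.139 = 4.324 years.
Total: 7.436 + 11.60 + 26.70 + 4.324 years.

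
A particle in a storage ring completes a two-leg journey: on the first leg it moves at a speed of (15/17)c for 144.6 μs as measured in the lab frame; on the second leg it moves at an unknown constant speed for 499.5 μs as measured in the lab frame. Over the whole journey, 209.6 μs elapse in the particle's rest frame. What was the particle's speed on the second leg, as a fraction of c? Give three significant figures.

Leg 1: γ = 1/√(1 − (15/17)²) = 17/8 = 2.125; τ_1 = 144.6/2.125 = 68.05 μs.
Leg 2: speed unknown; τ_2 = 499.5/γ_2.
Total proper time: 68.05 + τ_2 = 209.6, so τ_2 = 209.6 − 68.05 = 141.6 μs.
γ_2 = 499.5/141.6 = 3.529; β = √(1 − 1/γ²) = √0.9197.

β = 0.959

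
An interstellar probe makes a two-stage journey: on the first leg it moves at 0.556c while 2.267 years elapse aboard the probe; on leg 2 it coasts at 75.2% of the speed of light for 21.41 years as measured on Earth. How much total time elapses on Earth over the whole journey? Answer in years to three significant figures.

Δt = 24.1 years

Leg 1: γ = 1/√(1 − 0.556²) = 1/√0.6909 = 1.203; Δt_1 = 1.203 × 2.267 = 2.727 years.
Leg 2: 21.41 years is already measured on Earth.
Total: 2.727 + 21.41 years.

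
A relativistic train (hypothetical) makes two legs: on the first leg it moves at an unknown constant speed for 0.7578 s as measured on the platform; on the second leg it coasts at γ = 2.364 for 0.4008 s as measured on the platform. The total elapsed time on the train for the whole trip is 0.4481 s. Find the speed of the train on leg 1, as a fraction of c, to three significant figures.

Leg 1: speed unknown; τ_1 = 0.7578/γ_1.
Leg 2: γ = 2.364; τ_2 = 0.4008/2.364 = 0.1695 s.
Total proper time: τ_1 + 0.1695 = 0.4481, so τ_1 = 0.4481 − 0.1695 = 0.2786 s.
γ_1 = 0.7578/0.2786 = 2.720; β = √(1 − 1/γ²) = √0.8649.

β = 0.930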